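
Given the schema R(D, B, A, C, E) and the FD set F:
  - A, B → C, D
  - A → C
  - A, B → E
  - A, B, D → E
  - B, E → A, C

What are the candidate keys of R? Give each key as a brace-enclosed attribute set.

{A, B}, {B, E}

Attributes never on any right-hand side: {B} — every candidate key must contain it.
{A, B}⁺ = {A, B, C, D, E} — all of the relation — so {A, B} is a candidate key.
{B, E}⁺ = {A, B, C, D, E} — all of the relation — so {B, E} is a candidate key.
No proper subset of any of these is a key, and no other minimal superkey exists.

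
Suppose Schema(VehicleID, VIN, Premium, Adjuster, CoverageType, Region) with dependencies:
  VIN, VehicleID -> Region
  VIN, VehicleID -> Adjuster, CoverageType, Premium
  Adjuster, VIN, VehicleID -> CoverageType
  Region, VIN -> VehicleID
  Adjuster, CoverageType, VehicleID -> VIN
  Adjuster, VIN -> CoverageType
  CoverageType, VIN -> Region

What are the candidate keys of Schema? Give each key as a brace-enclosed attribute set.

{Adjuster, VIN} is a candidate key since {Adjuster, VIN}⁺ = {Adjuster, CoverageType, Premium, Region, VIN, VehicleID} covers every attribute.
{CoverageType, VIN} is a candidate key since {CoverageType, VIN}⁺ = {Adjuster, CoverageType, Premium, Region, VIN, VehicleID} covers every attribute.
{Region, VIN} is a candidate key since {Region, VIN}⁺ = {Adjuster, CoverageType, Premium, Region, VIN, VehicleID} covers every attribute.
{VIN, VehicleID} is a candidate key since {VIN, VehicleID}⁺ = {Adjuster, CoverageType, Premium, Region, VIN, VehicleID} covers every attribute.
{Adjuster, CoverageType, VehicleID} is a candidate key since {Adjuster, CoverageType, VehicleID}⁺ = {Adjuster, CoverageType, Premium, Region, VIN, VehicleID} covers every attribute.
These are minimal and exhaustive — every other superkey contains one of them.

{Adjuster, CoverageType, VehicleID}, {Adjuster, VIN}, {CoverageType, VIN}, {Region, VIN}, {VIN, VehicleID}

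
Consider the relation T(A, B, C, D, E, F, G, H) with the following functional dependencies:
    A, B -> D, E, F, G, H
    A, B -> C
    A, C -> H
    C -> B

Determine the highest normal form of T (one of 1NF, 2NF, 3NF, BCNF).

Candidate keys: {A, B}, {A, C}. Prime attributes: {A, B, C}.
C -> B breaks BCNF: {C}⁺ = {B, C}, so {C} is not a superkey.
Since {B} ⊆ prime attributes and every other non-superkey FD also has a prime right side, the schema is in 3NF.

3NF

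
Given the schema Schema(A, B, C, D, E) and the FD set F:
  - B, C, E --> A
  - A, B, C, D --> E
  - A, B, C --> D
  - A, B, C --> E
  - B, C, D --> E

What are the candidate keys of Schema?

{B, C} never appear on the right of any FD, so every key must include all of them.
{A, B, C}⁺ = {A, B, C, D, E}, which is every attribute, so {A, B, C} is a candidate key.
{B, C, D}⁺ = {A, B, C, D, E}, which is every attribute, so {B, C, D} is a candidate key.
{B, C, E}⁺ = {A, B, C, D, E}, which is every attribute, so {B, C, E} is a candidate key.
Any other superkey properly contains one of these, so there are no further candidate keys.

{A, B, C}, {B, C, D}, {B, C, E}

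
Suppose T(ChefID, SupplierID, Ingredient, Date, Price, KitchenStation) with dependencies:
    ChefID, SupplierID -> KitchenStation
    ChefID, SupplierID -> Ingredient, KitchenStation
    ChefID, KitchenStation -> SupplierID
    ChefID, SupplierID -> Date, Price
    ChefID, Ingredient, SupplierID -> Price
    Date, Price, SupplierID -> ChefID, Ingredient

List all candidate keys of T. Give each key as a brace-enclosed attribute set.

{ChefID, KitchenStation} is a candidate key since {ChefID, KitchenStation}⁺ = {ChefID, Date, Ingredient, KitchenStation, Price, SupplierID} covers every attribute.
{ChefID, SupplierID} is a candidate key since {ChefID, SupplierID}⁺ = {ChefID, Date, Ingredient, KitchenStation, Price, SupplierID} covers every attribute.
{Date, Price, SupplierID} is a candidate key since {Date, Price, SupplierID}⁺ = {ChefID, Date, Ingredient, KitchenStation, Price, SupplierID} covers every attribute.
No proper subset of any of these is a key, and no other minimal superkey exists.

{ChefID, KitchenStation}, {ChefID, SupplierID}, {Date, Price, SupplierID}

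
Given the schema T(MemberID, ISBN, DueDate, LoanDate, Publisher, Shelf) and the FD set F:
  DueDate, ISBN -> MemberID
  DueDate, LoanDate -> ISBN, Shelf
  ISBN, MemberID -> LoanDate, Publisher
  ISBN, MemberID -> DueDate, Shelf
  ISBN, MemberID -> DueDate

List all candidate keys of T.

{DueDate, ISBN}⁺ = {DueDate, ISBN, LoanDate, MemberID, Publisher, Shelf} — all of the relation — so {DueDate, ISBN} is a candidate key.
{DueDate, LoanDate}⁺ = {DueDate, ISBN, LoanDate, MemberID, Publisher, Shelf} — all of the relation — so {DueDate, LoanDate} is a candidate key.
{ISBN, MemberID}⁺ = {DueDate, ISBN, LoanDate, MemberID, Publisher, Shelf} — all of the relation — so {ISBN, MemberID} is a candidate key.
No proper subset of any of these is a key, and no other minimal superkey exists.

{DueDate, ISBN}, {DueDate, LoanDate}, {ISBN, MemberID}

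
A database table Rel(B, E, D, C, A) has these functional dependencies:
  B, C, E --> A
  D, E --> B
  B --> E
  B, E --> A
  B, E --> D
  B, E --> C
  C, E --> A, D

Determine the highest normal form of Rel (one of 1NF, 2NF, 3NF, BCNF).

Candidate keys: {B}, {C, E}, {D, E}. Prime attributes: {B, C, D, E}.
The left-hand side of every FD is a superkey, so BCNF is satisfied.

BCNF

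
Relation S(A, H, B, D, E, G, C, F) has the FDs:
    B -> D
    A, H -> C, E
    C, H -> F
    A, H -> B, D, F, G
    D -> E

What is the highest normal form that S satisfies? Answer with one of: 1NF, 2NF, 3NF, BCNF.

Candidate key: {A, H}. Prime attributes: {A, H}.
For B -> D we have {B}⁺ = {B, D, E}; {B} is not a superkey, so BCNF fails.
B -> D has non-prime {D} on the right and a non-superkey on the left, so 3NF fails.
No non-prime attribute depends on a proper subset of any candidate key, so 2NF holds.

2NF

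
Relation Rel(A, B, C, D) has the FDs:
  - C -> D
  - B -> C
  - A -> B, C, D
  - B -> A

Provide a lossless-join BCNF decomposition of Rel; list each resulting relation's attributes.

Candidate keys of the original relation: {A}, {B}.
{A, B, C, D}: {C} determines {C, D} here but is not a superkey — split on C -> D, giving {C, D} and {A, B, C}.
{C, D} has no BCNF violation.
{A, B, C} has no BCNF violation.

{A, B, C}; {C, D}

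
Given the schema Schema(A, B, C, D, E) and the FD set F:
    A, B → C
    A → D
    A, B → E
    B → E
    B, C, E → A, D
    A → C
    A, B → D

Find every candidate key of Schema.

{B} never appears on the right of any FD, so every key must include it.
{A, B} is a candidate key since {A, B}⁺ = {A, B, C, D, E} covers every attribute.
{B, C} is a candidate key since {B, C}⁺ = {A, B, C, D, E} covers every attribute.
No proper subset of any of these is a key, and no other minimal superkey exists.

{A, B}, {B, C}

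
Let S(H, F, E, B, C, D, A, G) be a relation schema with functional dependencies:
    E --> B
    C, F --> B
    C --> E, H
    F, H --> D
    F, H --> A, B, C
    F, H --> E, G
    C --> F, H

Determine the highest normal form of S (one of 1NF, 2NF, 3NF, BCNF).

Candidate keys: {C}, {F, H}. Prime attributes: {C, F, H}.
For E --> B we have {E}⁺ = {B, E}; {E} is not a superkey, so BCNF fails.
E --> B determines the non-prime attribute {B} from a non-superkey — 3NF is violated.
No proper subset of a key has a non-prime attribute in its closure, so there is no partial dependency; 2NF holds.

2NF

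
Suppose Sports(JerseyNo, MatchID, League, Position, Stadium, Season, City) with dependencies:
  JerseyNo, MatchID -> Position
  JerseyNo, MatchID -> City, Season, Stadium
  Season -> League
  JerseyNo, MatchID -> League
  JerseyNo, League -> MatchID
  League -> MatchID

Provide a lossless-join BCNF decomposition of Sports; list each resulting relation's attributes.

{City, JerseyNo, Position, Season, Stadium}; {League, MatchID}; {League, Season}

Candidate keys of the original relation: {JerseyNo, League}, {JerseyNo, MatchID}, {JerseyNo, Season}.
Within {City, JerseyNo, League, MatchID, Position, Season, Stadium}: {Season}⁺ ∩ {City, JerseyNo, League, MatchID, Position, Season, Stadium} = {League, MatchID, Season}, not the whole set, so Season -> League, MatchID violates BCNF; decompose into {League, MatchID, Season} and {City, JerseyNo, Position, Season, Stadium}.
Within {League, MatchID, Season}: {League}⁺ ∩ {League, MatchID, Season} = {League, MatchID}, not the whole set, so League -> MatchID violates BCNF; decompose into {League, MatchID} and {League, Season}.
{League, MatchID}: every determinant is a superkey — BCNF.
{League, Season}: every determinant is a superkey — BCNF.
{City, JerseyNo, Position, Season, Stadium}: every determinant is a superkey — BCNF.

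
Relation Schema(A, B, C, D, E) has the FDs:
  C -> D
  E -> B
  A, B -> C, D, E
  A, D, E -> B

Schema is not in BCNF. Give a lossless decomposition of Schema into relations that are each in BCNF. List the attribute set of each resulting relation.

{A, C, E}; {B, E}; {C, D}

Candidate keys of the original relation: {A, B}, {A, E}.
{A, B, C, D, E}: {C} determines {C, D} here but is not a superkey — split on C -> D, giving {C, D} and {A, B, C, E}.
{C, D} has no BCNF violation.
{A, B, C, E}: {E} determines {B, E} here but is not a superkey — split on E -> B, giving {B, E} and {A, C, E}.
{B, E} has no BCNF violation.
{A, C, E} has no BCNF violation.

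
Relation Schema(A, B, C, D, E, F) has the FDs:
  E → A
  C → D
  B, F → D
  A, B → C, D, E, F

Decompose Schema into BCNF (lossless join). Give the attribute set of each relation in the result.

Candidate keys of the original relation: {A, B}, {B, E}.
{A, B, C, D, E, F}: {E} determines {A, E} here but is not a superkey — split on E → A, giving {A, E} and {B, C, D, E, F}.
{A, E} has no BCNF violation.
{B, C, D, E, F}: {C} determines {C, D} here but is not a superkey — split on C → D, giving {C, D} and {B, C, E, F}.
{C, D} has no BCNF violation.
{B, C, E, F} has no BCNF violation.

{A, E}; {B, C, E, F}; {C, D}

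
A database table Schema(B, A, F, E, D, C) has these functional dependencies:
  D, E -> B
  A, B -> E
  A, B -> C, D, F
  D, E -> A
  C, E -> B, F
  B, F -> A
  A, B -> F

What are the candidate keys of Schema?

{A, B} is a candidate key since {A, B}⁺ = {A, B, C, D, E, F} covers every attribute.
{B, F} is a candidate key since {B, F}⁺ = {A, B, C, D, E, F} covers every attribute.
{C, E} is a candidate key since {C, E}⁺ = {A, B, C, D, E, F} covers every attribute.
{D, E} is a candidate key since {D, E}⁺ = {A, B, C, D, E, F} covers every attribute.
Any other superkey properly contains one of these, so there are no further candidate keys.

{A, B}, {B, F}, {C, E}, {D, E}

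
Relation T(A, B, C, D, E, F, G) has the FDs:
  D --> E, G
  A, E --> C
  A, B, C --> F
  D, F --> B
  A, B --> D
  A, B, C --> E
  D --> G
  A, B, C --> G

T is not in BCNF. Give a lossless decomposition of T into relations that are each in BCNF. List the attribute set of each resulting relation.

{A, C, D}; {A, D, F}; {B, D, F}; {D, E, G}

Candidate keys of the original relation: {A, B}, {A, D, F}.
In {A, B, C, D, E, F, G}, {D} is not a superkey ({D}⁺ restricted to this set is {D, E, G}), so split on D --> E, G into {D, E, G} and {A, B, C, D, F}.
{D, E, G}: every determinant is a superkey — BCNF.
In {A, B, C, D, F}, {D, F} is not a superkey ({D, F}⁺ restricted to this set is {B, D, F}), so split on D, F --> B into {B, D, F} and {A, C, D, F}.
{B, D, F}: every determinant is a superkey — BCNF.
In {A, C, D, F}, {A, D} is not a superkey ({A, D}⁺ restricted to this set is {A, C, D}), so split on A, D --> C into {A, C, D} and {A, D, F}.
{A, C, D}: every determinant is a superkey — BCNF.
{A, D, F}: every determinant is a superkey — BCNF.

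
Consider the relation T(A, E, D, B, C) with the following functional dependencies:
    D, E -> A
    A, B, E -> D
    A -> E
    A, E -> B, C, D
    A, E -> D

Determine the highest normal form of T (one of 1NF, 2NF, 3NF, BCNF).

Candidate keys: {A}, {D, E}. Prime attributes: {A, D, E}.
Each dependency's left side is a superkey — BCNF holds.

BCNF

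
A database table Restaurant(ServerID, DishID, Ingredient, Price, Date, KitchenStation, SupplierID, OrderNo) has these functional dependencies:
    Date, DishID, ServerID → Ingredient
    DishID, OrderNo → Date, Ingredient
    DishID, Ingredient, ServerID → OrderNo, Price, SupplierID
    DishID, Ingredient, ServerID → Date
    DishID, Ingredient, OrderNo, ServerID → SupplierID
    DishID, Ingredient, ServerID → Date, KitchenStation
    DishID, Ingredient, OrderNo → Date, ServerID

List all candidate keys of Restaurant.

Attributes never on any right-hand side: {DishID} — every candidate key must contain it.
{DishID, OrderNo} is a candidate key since {DishID, OrderNo}⁺ = {Date, DishID, Ingredient, KitchenStation, OrderNo, Price, ServerID, SupplierID} covers every attribute.
{Date, DishID, ServerID} is a candidate key since {Date, DishID, ServerID}⁺ = {Date, DishID, Ingredient, KitchenStation, OrderNo, Price, ServerID, SupplierID} covers every attribute.
{DishID, Ingredient, ServerID} is a candidate key since {DishID, Ingredient, ServerID}⁺ = {Date, DishID, Ingredient, KitchenStation, OrderNo, Price, ServerID, SupplierID} covers every attribute.
No proper subset of any of these is a key, and no other minimal superkey exists.

{Date, DishID, ServerID}, {DishID, Ingredient, ServerID}, {DishID, OrderNo}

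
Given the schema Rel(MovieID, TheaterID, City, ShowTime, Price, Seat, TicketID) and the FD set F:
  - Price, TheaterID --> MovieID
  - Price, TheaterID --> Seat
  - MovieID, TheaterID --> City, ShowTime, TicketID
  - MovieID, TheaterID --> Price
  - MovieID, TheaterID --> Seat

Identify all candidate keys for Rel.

{MovieID, TheaterID}, {Price, TheaterID}

Attributes never on any right-hand side: {TheaterID} — every candidate key must contain it.
Closure of {MovieID, TheaterID} is {City, MovieID, Price, Seat, ShowTime, TheaterID, TicketID}, the whole schema; {MovieID, TheaterID} is a candidate key.
Closure of {Price, TheaterID} is {City, MovieID, Price, Seat, ShowTime, TheaterID, TicketID}, the whole schema; {Price, TheaterID} is a candidate key.
Any other superkey properly contains one of these, so there are no further candidate keys.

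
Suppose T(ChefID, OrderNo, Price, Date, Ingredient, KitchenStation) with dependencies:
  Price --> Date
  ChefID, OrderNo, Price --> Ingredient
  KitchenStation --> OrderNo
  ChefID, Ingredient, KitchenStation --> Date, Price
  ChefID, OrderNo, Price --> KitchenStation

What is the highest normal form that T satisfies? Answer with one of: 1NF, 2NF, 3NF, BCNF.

Candidate keys: {ChefID, Ingredient, KitchenStation}, {ChefID, KitchenStation, Price}, {ChefID, OrderNo, Price}. Prime attributes: {ChefID, Ingredient, KitchenStation, OrderNo, Price}.
For Price --> Date we have {Price}⁺ = {Date, Price}; {Price} is not a superkey, so BCNF fails.
Price --> Date has non-prime {Date} on the right and a non-superkey on the left, so 3NF fails.
Since {Price} ⊂ {ChefID, KitchenStation, Price} and {Price}⁺ ⊇ {Date} with {Date} non-prime, there is a partial dependency; 2NF fails.

1NF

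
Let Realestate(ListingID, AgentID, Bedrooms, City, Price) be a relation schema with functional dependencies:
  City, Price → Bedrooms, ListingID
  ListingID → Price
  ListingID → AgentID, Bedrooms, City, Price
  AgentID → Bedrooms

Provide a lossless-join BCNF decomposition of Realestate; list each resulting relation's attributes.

Candidate keys of the original relation: {City, Price}, {ListingID}.
Within {AgentID, Bedrooms, City, ListingID, Price}: {AgentID}⁺ ∩ {AgentID, Bedrooms, City, ListingID, Price} = {AgentID, Bedrooms}, not the whole set, so AgentID → Bedrooms violates BCNF; decompose into {AgentID, Bedrooms} and {AgentID, City, ListingID, Price}.
{AgentID, Bedrooms}: every determinant is a superkey — BCNF.
{AgentID, City, ListingID, Price}: every determinant is a superkey — BCNF.

{AgentID, Bedrooms}; {AgentID, City, ListingID, Price}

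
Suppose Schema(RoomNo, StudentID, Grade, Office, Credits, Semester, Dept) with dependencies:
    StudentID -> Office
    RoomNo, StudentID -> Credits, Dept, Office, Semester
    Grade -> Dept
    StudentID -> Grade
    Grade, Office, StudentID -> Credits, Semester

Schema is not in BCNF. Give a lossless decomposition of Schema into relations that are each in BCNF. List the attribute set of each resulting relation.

{Credits, Grade, Office, Semester, StudentID}; {Dept, Grade}; {RoomNo, StudentID}

Candidate key of the original relation: {RoomNo, StudentID}.
Within {Credits, Dept, Grade, Office, RoomNo, Semester, StudentID}: {StudentID}⁺ ∩ {Credits, Dept, Grade, Office, RoomNo, Semester, StudentID} = {Credits, Dept, Grade, Office, Semester, StudentID}, not the whole set, so StudentID -> Credits, Dept, Grade, Office, Semester violates BCNF; decompose into {Credits, Dept, Grade, Office, Semester, StudentID} and {RoomNo, StudentID}.
Within {Credits, Dept, Grade, Office, Semester, StudentID}: {Grade}⁺ ∩ {Credits, Dept, Grade, Office, Semester, StudentID} = {Dept, Grade}, not the whole set, so Grade -> Dept violates BCNF; decompose into {Dept, Grade} and {Credits, Grade, Office, Semester, StudentID}.
{Dept, Grade} is in BCNF.
{Credits, Grade, Office, Semester, StudentID} is in BCNF.
{RoomNo, StudentID} is in BCNF.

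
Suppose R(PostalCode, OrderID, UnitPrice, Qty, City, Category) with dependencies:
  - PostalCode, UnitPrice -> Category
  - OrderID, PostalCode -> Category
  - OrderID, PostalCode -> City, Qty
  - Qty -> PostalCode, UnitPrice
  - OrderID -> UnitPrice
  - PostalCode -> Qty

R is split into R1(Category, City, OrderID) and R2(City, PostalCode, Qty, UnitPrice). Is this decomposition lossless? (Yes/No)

Common attributes: {City}; their closure is {City}.
The closure covers neither R1 nor R2 entirely; the join is not lossless.

No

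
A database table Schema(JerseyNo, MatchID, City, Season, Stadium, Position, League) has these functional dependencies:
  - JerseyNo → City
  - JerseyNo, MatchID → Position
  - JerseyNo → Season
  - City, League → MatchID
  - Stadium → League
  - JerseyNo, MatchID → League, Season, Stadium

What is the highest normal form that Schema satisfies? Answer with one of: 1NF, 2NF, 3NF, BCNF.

Candidate keys: {JerseyNo, League}, {JerseyNo, MatchID}, {JerseyNo, Stadium}. Prime attributes: {JerseyNo, League, MatchID, Stadium}.
JerseyNo → City breaks BCNF: {JerseyNo}⁺ = {City, JerseyNo, Season}, so {JerseyNo} is not a superkey.
JerseyNo → City has non-prime {City} on the right and a non-superkey on the left, so 3NF fails.
{JerseyNo} is a proper subset of the key {JerseyNo, League}, and {JerseyNo}⁺ contains the non-prime attributes {City, Season} — a partial dependency, so 2NF is violated.

1NF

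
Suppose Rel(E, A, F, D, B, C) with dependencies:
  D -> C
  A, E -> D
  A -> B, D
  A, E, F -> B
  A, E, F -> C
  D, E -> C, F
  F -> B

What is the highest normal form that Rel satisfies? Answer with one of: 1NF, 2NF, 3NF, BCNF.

1NF

Candidate key: {A, E}. Prime attributes: {A, E}.
D -> C: {D}⁺ = {C, D}, which is not all of the attributes, so the left side is not a superkey — BCNF is violated.
D -> C has non-prime {C} on the right and a non-superkey on the left, so 3NF fails.
The proper key subset {A} of {A, E} determines non-prime {B, C, D}, so the relation is not even in 2NF.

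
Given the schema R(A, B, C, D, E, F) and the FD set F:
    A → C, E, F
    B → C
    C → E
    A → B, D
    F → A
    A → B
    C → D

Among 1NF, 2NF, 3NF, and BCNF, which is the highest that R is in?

2NF

Candidate keys: {A}, {F}. Prime attributes: {A, F}.
B → C breaks BCNF: {B}⁺ = {B, C, D, E}, so {B} is not a superkey.
Because {C} is non-prime and the left side of B → C is not a superkey, the relation is not in 3NF.
Every candidate key is a single attribute, so no partial dependency is possible; 2NF holds.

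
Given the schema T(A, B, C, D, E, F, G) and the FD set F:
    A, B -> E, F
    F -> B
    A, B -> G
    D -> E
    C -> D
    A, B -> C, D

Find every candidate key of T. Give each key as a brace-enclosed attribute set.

{A} never appears on the right of any FD, so every key must include it.
Closure of {A, B} is {A, B, C, D, E, F, G}, the whole schema; {A, B} is a candidate key.
Closure of {A, F} is {A, B, C, D, E, F, G}, the whole schema; {A, F} is a candidate key.
No proper subset of any of these is a key, and no other minimal superkey exists.

{A, B}, {A, F}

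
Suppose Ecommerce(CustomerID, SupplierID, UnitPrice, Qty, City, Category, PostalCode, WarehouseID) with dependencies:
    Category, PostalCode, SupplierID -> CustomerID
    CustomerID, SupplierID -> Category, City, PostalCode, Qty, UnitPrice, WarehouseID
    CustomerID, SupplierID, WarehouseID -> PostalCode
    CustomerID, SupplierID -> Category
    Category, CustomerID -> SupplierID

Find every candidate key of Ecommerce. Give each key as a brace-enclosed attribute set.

{Category, CustomerID}, {Category, PostalCode, SupplierID}, {CustomerID, SupplierID}

Closure of {Category, CustomerID} is {Category, City, CustomerID, PostalCode, Qty, SupplierID, UnitPrice, WarehouseID}, the whole schema; {Category, CustomerID} is a candidate key.
Closure of {CustomerID, SupplierID} is {Category, City, CustomerID, PostalCode, Qty, SupplierID, UnitPrice, WarehouseID}, the whole schema; {CustomerID, SupplierID} is a candidate key.
Closure of {Category, PostalCode, SupplierID} is {Category, City, CustomerID, PostalCode, Qty, SupplierID, UnitPrice, WarehouseID}, the whole schema; {Category, PostalCode, SupplierID} is a candidate key.
Any other superkey properly contains one of these, so there are no further candidate keys.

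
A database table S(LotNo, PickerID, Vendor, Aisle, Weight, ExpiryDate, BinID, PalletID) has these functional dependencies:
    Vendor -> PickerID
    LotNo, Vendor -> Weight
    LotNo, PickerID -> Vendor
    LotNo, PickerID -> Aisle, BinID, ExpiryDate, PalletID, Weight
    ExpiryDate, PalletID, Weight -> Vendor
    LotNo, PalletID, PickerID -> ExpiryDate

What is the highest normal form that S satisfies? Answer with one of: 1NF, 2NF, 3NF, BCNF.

Candidate keys: {ExpiryDate, LotNo, PalletID, Weight}, {LotNo, PickerID}, {LotNo, Vendor}. Prime attributes: {ExpiryDate, LotNo, PalletID, PickerID, Vendor, Weight}.
For Vendor -> PickerID we have {Vendor}⁺ = {PickerID, Vendor}; {Vendor} is not a superkey, so BCNF fails.
Since {PickerID} ⊆ prime attributes and every other non-superkey FD also has a prime right side, the schema is in 3NF.

3NF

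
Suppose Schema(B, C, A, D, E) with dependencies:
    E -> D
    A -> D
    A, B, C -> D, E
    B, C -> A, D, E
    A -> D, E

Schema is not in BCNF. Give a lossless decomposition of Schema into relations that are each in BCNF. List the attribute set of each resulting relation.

{A, B, C}; {A, E}; {D, E}

Candidate key of the original relation: {B, C}.
{A, B, C, D, E}: {E} determines {D, E} here but is not a superkey — split on E -> D, giving {D, E} and {A, B, C, E}.
{D, E} is in BCNF.
{A, B, C, E}: {A} determines {A, E} here but is not a superkey — split on A -> E, giving {A, E} and {A, B, C}.
{A, E} is in BCNF.
{A, B, C} is in BCNF.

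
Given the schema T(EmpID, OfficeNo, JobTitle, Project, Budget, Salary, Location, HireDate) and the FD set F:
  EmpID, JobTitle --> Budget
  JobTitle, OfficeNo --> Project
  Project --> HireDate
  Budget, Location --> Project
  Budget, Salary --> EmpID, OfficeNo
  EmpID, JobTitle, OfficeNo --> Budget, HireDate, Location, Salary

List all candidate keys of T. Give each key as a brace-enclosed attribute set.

{Budget, JobTitle, Salary}, {EmpID, JobTitle, OfficeNo}, {EmpID, JobTitle, Salary}

No FD produces {JobTitle}, so it must be in every candidate key.
Closure of {Budget, JobTitle, Salary} is {Budget, EmpID, HireDate, JobTitle, Location, OfficeNo, Project, Salary}, the whole schema; {Budget, JobTitle, Salary} is a candidate key.
Closure of {EmpID, JobTitle, OfficeNo} is {Budget, EmpID, HireDate, JobTitle, Location, OfficeNo, Project, Salary}, the whole schema; {EmpID, JobTitle, OfficeNo} is a candidate key.
Closure of {EmpID, JobTitle, Salary} is {Budget, EmpID, HireDate, JobTitle, Location, OfficeNo, Project, Salary}, the whole schema; {EmpID, JobTitle, Salary} is a candidate key.
No proper subset of any of these is a key, and no other minimal superkey exists.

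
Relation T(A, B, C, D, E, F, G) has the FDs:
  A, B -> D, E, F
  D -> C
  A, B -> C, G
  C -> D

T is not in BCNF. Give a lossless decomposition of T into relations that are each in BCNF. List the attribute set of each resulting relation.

{A, B, D, E, F, G}; {C, D}

Candidate key of the original relation: {A, B}.
In {A, B, C, D, E, F, G}, {D} is not a superkey ({D}⁺ restricted to this set is {C, D}), so split on D -> C into {C, D} and {A, B, D, E, F, G}.
{C, D} is in BCNF.
{A, B, D, E, F, G} is in BCNF.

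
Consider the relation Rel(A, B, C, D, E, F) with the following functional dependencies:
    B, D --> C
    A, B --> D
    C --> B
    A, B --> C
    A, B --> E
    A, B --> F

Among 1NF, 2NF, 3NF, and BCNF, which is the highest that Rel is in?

3NF

Candidate keys: {A, B}, {A, C}. Prime attributes: {A, B, C}.
B, D --> C: {B, D}⁺ = {B, C, D}, which is not all of the attributes, so the left side is not a superkey — BCNF is violated.
Its right-hand attributes {C} are all prime, as are those of every other non-superkey FD — the relation is in 3NF.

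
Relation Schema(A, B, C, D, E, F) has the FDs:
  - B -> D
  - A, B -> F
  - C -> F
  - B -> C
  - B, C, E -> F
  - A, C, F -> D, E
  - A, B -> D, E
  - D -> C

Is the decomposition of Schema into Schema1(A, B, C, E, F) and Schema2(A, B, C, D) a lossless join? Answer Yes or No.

Schema1 ∩ Schema2 = {A, B, C}; its closure under F is {A, B, C, D, E, F}.
This includes all of Schema1, so the common attributes are a superkey of Schema1 — the join is lossless.

Yes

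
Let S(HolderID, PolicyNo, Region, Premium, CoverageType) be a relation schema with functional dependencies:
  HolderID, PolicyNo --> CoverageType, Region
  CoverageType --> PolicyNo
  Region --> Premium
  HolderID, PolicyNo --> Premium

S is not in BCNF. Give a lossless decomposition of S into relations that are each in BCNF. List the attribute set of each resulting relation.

{CoverageType, HolderID, Region}; {CoverageType, PolicyNo}; {Premium, Region}

Candidate keys of the original relation: {CoverageType, HolderID}, {HolderID, PolicyNo}.
In {CoverageType, HolderID, PolicyNo, Premium, Region}, {CoverageType} is not a superkey ({CoverageType}⁺ restricted to this set is {CoverageType, PolicyNo}), so split on CoverageType --> PolicyNo into {CoverageType, PolicyNo} and {CoverageType, HolderID, Premium, Region}.
{CoverageType, PolicyNo} is in BCNF.
In {CoverageType, HolderID, Premium, Region}, {Region} is not a superkey ({Region}⁺ restricted to this set is {Premium, Region}), so split on Region --> Premium into {Premium, Region} and {CoverageType, HolderID, Region}.
{Premium, Region} is in BCNF.
{CoverageType, HolderID, Region} is in BCNF.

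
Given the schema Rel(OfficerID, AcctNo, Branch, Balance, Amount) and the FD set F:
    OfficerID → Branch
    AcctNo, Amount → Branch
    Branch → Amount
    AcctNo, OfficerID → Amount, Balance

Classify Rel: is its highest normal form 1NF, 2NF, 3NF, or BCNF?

Candidate key: {AcctNo, OfficerID}. Prime attributes: {AcctNo, OfficerID}.
OfficerID → Branch breaks BCNF: {OfficerID}⁺ = {Amount, Branch, OfficerID}, so {OfficerID} is not a superkey.
Because {Branch} is non-prime and the left side of OfficerID → Branch is not a superkey, the relation is not in 3NF.
{OfficerID} is a proper subset of the key {AcctNo, OfficerID}, and {OfficerID}⁺ contains the non-prime attributes {Amount, Branch} — a partial dependency, so 2NF is violated.

1NF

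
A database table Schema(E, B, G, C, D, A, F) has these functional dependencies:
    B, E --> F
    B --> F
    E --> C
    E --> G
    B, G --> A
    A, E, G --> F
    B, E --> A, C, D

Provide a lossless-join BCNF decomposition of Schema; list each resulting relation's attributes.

{A, B, D, E}; {B, F}; {C, E, G}

Candidate key of the original relation: {B, E}.
In {A, B, C, D, E, F, G}, {B} is not a superkey ({B}⁺ restricted to this set is {B, F}), so split on B --> F into {B, F} and {A, B, C, D, E, G}.
{B, F} has no BCNF violation.
In {A, B, C, D, E, G}, {E} is not a superkey ({E}⁺ restricted to this set is {C, E, G}), so split on E --> C, G into {C, E, G} and {A, B, D, E}.
{C, E, G} has no BCNF violation.
{A, B, D, E} has no BCNF violation.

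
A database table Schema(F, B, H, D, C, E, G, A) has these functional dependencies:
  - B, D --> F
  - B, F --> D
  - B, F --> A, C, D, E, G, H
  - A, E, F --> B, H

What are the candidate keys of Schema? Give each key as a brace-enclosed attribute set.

{B, D}⁺ = {A, B, C, D, E, F, G, H}, which is every attribute, so {B, D} is a candidate key.
{B, F}⁺ = {A, B, C, D, E, F, G, H}, which is every attribute, so {B, F} is a candidate key.
{A, E, F}⁺ = {A, B, C, D, E, F, G, H}, which is every attribute, so {A, E, F} is a candidate key.
These are minimal and exhaustive — every other superkey contains one of them.

{A, E, F}, {B, D}, {B, F}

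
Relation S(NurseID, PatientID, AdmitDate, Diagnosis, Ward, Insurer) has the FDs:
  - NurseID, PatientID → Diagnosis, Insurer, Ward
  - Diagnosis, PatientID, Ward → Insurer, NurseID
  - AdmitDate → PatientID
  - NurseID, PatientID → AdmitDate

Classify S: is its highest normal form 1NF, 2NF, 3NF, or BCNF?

Candidate keys: {AdmitDate, Diagnosis, Ward}, {AdmitDate, NurseID}, {Diagnosis, PatientID, Ward}, {NurseID, PatientID}. Prime attributes: {AdmitDate, Diagnosis, NurseID, PatientID, Ward}.
For AdmitDate → PatientID we have {AdmitDate}⁺ = {AdmitDate, PatientID}; {AdmitDate} is not a superkey, so BCNF fails.
But every attribute on its right side ({PatientID}) is prime, and the same holds for every other non-superkey FD, so 3NF still holds.

3NF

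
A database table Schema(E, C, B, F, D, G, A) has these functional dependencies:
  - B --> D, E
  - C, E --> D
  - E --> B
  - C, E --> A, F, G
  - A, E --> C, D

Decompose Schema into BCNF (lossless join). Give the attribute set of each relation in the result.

{A, B, C, F, G}; {B, D, E}

Candidate keys of the original relation: {A, B}, {A, E}, {B, C}, {C, E}.
Within {A, B, C, D, E, F, G}: {B}⁺ ∩ {A, B, C, D, E, F, G} = {B, D, E}, not the whole set, so B --> D, E violates BCNF; decompose into {B, D, E} and {A, B, C, F, G}.
{B, D, E}: every determinant is a superkey — BCNF.
{A, B, C, F, G}: every determinant is a superkey — BCNF.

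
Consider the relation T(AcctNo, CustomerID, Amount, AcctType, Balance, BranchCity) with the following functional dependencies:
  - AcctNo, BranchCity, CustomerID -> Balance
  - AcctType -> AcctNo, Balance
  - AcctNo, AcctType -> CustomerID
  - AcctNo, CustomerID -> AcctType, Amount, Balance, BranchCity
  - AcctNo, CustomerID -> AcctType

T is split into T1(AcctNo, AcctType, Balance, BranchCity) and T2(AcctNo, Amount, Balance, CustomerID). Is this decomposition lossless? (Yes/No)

The shared attributes are {AcctNo, Balance} and {AcctNo, Balance}⁺ = {AcctNo, Balance}.
Neither T1 nor T2 is contained in that closure, so the decomposition is lossy.

No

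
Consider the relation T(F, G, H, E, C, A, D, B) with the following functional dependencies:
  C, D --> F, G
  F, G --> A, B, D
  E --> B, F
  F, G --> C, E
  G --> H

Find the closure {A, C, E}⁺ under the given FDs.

Start with {A, C, E}.
E --> B, F applies; add {B, F} → now {A, B, C, E, F}.
No further FD applies.

{A, B, C, E, F}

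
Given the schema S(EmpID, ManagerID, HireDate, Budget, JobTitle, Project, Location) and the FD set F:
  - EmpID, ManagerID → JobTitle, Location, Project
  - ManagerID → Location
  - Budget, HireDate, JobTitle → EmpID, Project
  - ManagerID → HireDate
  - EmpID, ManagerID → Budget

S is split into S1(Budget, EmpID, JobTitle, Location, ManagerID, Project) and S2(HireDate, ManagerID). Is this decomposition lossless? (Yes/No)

Yes

S1 ∩ S2 = {ManagerID}; its closure under F is {HireDate, Location, ManagerID}.
This includes all of S2, so the common attributes are a superkey of S2 — the join is lossless.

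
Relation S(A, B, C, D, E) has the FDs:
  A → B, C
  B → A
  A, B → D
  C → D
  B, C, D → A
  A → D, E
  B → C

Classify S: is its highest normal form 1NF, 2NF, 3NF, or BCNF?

2NF

Candidate keys: {A}, {B}. Prime attributes: {A, B}.
C → D breaks BCNF: {C}⁺ = {C, D}, so {C} is not a superkey.
Because {D} is non-prime and the left side of C → D is not a superkey, the relation is not in 3NF.
With only single-attribute keys there can be no partial dependency, so 2NF holds.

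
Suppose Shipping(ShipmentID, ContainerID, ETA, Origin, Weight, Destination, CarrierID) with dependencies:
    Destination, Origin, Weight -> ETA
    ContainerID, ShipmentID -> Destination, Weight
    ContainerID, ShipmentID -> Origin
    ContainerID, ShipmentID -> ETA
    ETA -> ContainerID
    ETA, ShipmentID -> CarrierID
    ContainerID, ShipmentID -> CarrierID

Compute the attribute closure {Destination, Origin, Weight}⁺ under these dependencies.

{ContainerID, Destination, ETA, Origin, Weight}

Start with {Destination, Origin, Weight}.
Destination, Origin, Weight -> ETA applies; add {ETA} → now {Destination, ETA, Origin, Weight}.
ETA -> ContainerID applies; add {ContainerID} → now {ContainerID, Destination, ETA, Origin, Weight}.
No further FD applies.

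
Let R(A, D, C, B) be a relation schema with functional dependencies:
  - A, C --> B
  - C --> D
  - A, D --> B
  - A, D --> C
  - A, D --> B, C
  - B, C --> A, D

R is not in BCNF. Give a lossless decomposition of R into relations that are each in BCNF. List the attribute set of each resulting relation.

Candidate keys of the original relation: {A, C}, {A, D}, {B, C}.
{A, B, C, D}: {C} determines {C, D} here but is not a superkey — split on C --> D, giving {C, D} and {A, B, C}.
{C, D} is in BCNF.
{A, B, C} is in BCNF.

{A, B, C}; {C, D}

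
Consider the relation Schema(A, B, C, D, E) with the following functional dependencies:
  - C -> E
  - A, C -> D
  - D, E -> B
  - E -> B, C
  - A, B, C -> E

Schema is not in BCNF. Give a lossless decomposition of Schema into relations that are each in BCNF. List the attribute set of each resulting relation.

{A, C, D}; {B, C, E}

Candidate keys of the original relation: {A, C}, {A, E}.
{A, B, C, D, E}: {C} determines {B, C, E} here but is not a superkey — split on C -> B, E, giving {B, C, E} and {A, C, D}.
{B, C, E}: every determinant is a superkey — BCNF.
{A, C, D}: every determinant is a superkey — BCNF.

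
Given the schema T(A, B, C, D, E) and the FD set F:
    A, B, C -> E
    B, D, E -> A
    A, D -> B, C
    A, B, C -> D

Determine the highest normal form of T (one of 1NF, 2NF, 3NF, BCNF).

Candidate keys: {A, B, C}, {A, D}, {B, D, E}. Prime attributes: {A, B, C, D, E}.
The left-hand side of every FD is a superkey, so BCNF is satisfied.

BCNF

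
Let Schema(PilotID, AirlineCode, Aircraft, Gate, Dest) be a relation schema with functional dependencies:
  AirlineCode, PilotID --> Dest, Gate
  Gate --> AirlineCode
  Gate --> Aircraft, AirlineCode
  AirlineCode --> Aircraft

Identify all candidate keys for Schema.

Attributes never on any right-hand side: {PilotID} — every candidate key must contain it.
{AirlineCode, PilotID} is a candidate key since {AirlineCode, PilotID}⁺ = {Aircraft, AirlineCode, Dest, Gate, PilotID} covers every attribute.
{Gate, PilotID} is a candidate key since {Gate, PilotID}⁺ = {Aircraft, AirlineCode, Dest, Gate, PilotID} covers every attribute.
No proper subset of any of these is a key, and no other minimal superkey exists.

{AirlineCode, PilotID}, {Gate, PilotID}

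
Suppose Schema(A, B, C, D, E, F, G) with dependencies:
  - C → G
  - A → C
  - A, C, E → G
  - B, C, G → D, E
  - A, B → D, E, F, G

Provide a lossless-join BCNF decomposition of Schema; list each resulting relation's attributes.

Candidate key of the original relation: {A, B}.
Within {A, B, C, D, E, F, G}: {C}⁺ ∩ {A, B, C, D, E, F, G} = {C, G}, not the whole set, so C → G violates BCNF; decompose into {C, G} and {A, B, C, D, E, F}.
{C, G} has no BCNF violation.
Within {A, B, C, D, E, F}: {A}⁺ ∩ {A, B, C, D, E, F} = {A, C}, not the whole set, so A → C violates BCNF; decompose into {A, C} and {A, B, D, E, F}.
{A, C} has no BCNF violation.
{A, B, D, E, F} has no BCNF violation.

{A, B, D, E, F}; {A, C}; {C, G}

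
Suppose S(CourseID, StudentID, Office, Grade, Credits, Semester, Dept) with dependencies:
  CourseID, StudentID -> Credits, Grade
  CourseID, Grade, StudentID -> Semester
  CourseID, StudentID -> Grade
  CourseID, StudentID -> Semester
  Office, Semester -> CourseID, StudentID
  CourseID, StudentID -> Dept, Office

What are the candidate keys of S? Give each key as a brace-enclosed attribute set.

{CourseID, StudentID}, {Office, Semester}

{CourseID, StudentID} is a candidate key since {CourseID, StudentID}⁺ = {CourseID, Credits, Dept, Grade, Office, Semester, StudentID} covers every attribute.
{Office, Semester} is a candidate key since {Office, Semester}⁺ = {CourseID, Credits, Dept, Grade, Office, Semester, StudentID} covers every attribute.
No proper subset of any of these is a key, and no other minimal superkey exists.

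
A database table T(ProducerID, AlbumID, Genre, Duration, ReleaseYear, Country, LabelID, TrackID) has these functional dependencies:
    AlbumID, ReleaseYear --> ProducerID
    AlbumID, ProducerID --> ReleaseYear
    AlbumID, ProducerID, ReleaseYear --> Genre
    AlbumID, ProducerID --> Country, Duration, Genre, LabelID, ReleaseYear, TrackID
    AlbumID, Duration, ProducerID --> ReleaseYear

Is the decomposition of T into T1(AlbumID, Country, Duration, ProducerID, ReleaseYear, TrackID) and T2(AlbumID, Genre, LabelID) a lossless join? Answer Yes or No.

No

Common attributes: {AlbumID}; their closure is {AlbumID}.
The closure covers neither T1 nor T2 entirely; the join is not lossless.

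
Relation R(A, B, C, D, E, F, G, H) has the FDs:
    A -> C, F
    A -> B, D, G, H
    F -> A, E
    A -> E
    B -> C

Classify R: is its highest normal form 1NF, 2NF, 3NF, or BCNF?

2NF

Candidate keys: {A}, {F}. Prime attributes: {A, F}.
B -> C breaks BCNF: {B}⁺ = {B, C}, so {B} is not a superkey.
B -> C determines the non-prime attribute {C} from a non-superkey — 3NF is violated.
Every candidate key is a single attribute, so no partial dependency is possible; 2NF holds.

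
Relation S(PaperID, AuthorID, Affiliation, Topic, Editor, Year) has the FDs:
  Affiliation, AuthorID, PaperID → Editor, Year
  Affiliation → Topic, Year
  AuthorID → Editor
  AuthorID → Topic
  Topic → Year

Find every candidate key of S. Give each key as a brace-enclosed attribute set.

Attributes never on any right-hand side: {Affiliation, AuthorID, PaperID} — every candidate key must contain all of them.
{Affiliation, AuthorID, PaperID} is a candidate key since {Affiliation, AuthorID, PaperID}⁺ = {Affiliation, AuthorID, Editor, PaperID, Topic, Year} covers every attribute.
No other minimal set has full closure, so this is the only candidate key.

{Affiliation, AuthorID, PaperID}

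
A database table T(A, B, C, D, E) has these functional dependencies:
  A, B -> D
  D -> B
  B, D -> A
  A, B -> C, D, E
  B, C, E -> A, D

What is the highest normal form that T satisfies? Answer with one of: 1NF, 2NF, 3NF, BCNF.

Candidate keys: {A, B}, {B, C, E}, {D}. Prime attributes: {A, B, C, D, E}.
The left-hand side of every FD is a superkey, so BCNF is satisfied.

BCNF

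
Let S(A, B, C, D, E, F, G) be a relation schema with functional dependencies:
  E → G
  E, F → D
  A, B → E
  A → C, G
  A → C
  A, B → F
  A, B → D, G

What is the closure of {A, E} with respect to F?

{A, C, E, G}

Start with {A, E}.
E → G applies; add {G} → now {A, E, G}.
A → C, G applies; add {C} → now {A, C, E, G}.
No further FD applies.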